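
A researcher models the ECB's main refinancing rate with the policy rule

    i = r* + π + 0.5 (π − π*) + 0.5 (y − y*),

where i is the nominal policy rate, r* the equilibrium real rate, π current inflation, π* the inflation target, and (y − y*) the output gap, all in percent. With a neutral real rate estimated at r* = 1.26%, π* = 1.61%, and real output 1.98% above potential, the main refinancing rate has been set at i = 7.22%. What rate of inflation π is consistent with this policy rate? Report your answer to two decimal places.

3.85%

Output 1.98% above potential → (y − y*) = 1.98.
Collecting π: i = r* + (1 + 0.5) π − 0.5 π* + 0.5 (y − y*)
1.5 π = 7.22 − 1.26 + 0.5 × 1.61 − 0.5 × 1.98 = 5.775
π = 5.775 / 1.5 = 3.85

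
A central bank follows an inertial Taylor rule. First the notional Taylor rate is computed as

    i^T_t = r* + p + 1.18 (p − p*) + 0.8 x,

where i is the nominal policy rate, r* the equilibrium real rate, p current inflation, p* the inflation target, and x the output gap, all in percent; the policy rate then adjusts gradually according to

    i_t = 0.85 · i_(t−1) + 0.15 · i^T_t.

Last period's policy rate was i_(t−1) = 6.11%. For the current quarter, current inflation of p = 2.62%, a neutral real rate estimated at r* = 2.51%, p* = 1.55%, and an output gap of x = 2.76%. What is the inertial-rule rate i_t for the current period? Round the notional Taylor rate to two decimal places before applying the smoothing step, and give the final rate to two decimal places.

i^T_t = 2.51 + 2.62 + 1.18 × (2.62 − 1.55) + 0.8 × 2.76
   = 2.51 + 2.62 + 1.2626 + 2.208 = 8.60
i_t = 0.85 × 6.11 + 0.15 × 8.60 = 5.1935 + 1.29 = 6.48

6.48%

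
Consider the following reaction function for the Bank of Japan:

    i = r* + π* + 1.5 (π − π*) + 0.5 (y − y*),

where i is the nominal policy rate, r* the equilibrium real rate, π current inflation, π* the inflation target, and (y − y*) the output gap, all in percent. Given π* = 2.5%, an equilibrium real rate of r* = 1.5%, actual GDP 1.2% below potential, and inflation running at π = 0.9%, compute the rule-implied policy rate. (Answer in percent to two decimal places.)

1.00%

Output 1.2% below potential → (y − y*) = -1.2.
i = 1.5 + 2.5 + 1.5 × (0.9 − 2.5) + 0.5 × (-1.2)
   = 1.5 + 2.5 − 2.4 − 0.6 = 1.00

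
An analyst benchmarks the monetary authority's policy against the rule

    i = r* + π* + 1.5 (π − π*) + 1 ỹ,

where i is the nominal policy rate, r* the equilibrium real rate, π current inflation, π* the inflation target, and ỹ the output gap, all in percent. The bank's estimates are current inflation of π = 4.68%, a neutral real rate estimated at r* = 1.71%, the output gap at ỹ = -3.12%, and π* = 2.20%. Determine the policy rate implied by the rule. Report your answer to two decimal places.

4.51%

i = 1.71 + 2.20 + 1.5 × (4.68 − 2.20) + 1 × (-3.12)
   = 1.71 + 2.2 + 3.72 − 3.12 = 4.51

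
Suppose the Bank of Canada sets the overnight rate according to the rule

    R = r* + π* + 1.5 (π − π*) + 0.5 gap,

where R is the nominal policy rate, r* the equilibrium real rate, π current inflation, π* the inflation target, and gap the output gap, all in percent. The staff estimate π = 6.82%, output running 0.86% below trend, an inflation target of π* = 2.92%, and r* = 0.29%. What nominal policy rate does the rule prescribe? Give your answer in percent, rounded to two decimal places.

8.63%

Output 0.86% below potential → gap = -0.86.
R = 0.29 + 2.92 + 1.5 × (6.82 − 2.92) + 0.5 × (-0.86)
   = 0.29 + 2.92 + 5.85 − 0.43 = 8.63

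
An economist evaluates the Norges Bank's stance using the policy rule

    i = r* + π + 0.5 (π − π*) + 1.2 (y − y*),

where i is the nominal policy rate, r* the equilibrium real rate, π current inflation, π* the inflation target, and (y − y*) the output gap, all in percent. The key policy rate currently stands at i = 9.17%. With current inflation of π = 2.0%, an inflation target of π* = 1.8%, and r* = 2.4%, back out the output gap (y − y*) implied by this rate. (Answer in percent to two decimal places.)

1.2 (y − y*) = 9.17 − 2.4 − 2.0 − 0.5 × (2.0 − 1.8) = 4.67
(y − y*) = 4.67 / 1.2 = 3.89

3.89%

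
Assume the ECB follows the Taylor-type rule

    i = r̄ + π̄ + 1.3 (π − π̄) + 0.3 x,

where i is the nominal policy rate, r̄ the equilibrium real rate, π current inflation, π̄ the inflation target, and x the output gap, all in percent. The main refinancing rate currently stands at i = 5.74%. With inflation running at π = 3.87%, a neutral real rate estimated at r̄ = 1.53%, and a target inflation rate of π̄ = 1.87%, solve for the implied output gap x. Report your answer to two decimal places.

-0.87%

0.3 x = 5.74 − 1.53 − 1.87 − 1.3 × (3.87 − 1.87) = -0.26
x = -0.26 / 0.3 = -0.87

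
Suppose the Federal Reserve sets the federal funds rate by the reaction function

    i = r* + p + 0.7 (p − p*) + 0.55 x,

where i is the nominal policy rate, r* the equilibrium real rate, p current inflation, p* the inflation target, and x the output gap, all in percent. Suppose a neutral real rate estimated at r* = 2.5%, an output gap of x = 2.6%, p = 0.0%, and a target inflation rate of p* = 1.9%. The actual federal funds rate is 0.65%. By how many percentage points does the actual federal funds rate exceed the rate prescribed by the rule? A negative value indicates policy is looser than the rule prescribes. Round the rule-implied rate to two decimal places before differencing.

-1.95 pp

i = 2.5 + 0.0 + 0.7 × (0.0 − 1.9) + 0.55 × 2.6
   = 2.5 + 0 − 1.33 + 1.43 = 2.60
Deviation = 0.65 − 2.60 = -1.95 pp.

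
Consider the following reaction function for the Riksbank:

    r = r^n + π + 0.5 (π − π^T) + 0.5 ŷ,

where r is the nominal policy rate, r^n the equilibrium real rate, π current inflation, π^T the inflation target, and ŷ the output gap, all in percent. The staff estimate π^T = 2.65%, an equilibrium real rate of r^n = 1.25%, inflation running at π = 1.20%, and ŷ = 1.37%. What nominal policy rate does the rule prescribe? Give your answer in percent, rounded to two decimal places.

r = 1.25 + 1.20 + 0.5 × (1.20 − 2.65) + 0.5 × 1.37
   = 1.25 + 1.2 − 0.725 + 0.685 = 2.41

2.41%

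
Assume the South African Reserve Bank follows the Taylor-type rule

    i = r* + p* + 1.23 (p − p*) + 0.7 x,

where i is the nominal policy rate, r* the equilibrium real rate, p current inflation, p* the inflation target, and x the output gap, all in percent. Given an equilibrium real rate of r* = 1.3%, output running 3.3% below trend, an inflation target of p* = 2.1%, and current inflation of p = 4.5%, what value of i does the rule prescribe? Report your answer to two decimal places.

Output 3.3% below potential → x = -3.3.
i = 1.3 + 2.1 + 1.23 × (4.5 − 2.1) + 0.7 × (-3.3)
   = 1.3 + 2.1 + 2.952 − 2.31 = 4.04

4.04%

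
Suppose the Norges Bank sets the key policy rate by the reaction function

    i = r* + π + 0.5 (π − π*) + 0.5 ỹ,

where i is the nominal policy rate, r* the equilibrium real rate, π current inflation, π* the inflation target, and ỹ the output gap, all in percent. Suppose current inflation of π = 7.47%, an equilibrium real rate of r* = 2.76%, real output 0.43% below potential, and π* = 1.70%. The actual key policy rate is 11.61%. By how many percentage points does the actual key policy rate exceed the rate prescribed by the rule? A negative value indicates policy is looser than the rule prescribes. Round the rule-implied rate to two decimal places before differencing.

Output 0.43% below potential → ỹ = -0.43.
i = 2.76 + 7.47 + 0.5 × (7.47 − 1.70) + 0.5 × (-0.43)
   = 2.76 + 7.47 + 2.885 − 0.215 = 12.90
Deviation = 11.61 − 12.90 = -1.29 pp.

-1.29 pp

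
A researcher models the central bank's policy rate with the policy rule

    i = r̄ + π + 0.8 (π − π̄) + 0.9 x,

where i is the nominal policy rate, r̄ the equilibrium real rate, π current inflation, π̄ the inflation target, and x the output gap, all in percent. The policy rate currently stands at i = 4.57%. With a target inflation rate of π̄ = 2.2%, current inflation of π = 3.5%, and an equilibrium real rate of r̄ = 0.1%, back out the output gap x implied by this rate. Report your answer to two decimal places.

-0.08%

0.9 x = 4.57 − 0.1 − 3.5 − 0.8 × (3.5 − 2.2) = -0.07
x = -0.07 / 0.9 = -0.08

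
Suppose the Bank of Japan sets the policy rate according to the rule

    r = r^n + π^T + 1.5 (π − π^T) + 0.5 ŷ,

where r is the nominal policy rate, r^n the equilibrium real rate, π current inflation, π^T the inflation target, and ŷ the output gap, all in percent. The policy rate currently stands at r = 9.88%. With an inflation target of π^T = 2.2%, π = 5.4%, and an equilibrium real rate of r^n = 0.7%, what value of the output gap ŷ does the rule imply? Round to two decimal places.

0.5 ŷ = 9.88 − 0.7 − 2.2 − 1.5 × (5.4 − 2.2) = 2.18
ŷ = 2.18 / 0.5 = 4.36

4.36%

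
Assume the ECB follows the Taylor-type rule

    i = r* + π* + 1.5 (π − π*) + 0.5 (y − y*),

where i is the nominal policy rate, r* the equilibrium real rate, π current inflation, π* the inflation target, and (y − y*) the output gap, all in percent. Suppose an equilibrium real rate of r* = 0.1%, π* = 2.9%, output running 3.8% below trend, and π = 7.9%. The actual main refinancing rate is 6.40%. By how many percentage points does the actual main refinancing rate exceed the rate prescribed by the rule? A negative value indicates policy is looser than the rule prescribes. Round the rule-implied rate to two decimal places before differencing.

Output 3.8% below potential → (y − y*) = -3.8.
i = 0.1 + 2.9 + 1.5 × (7.9 − 2.9) + 0.5 × (-3.8)
   = 0.1 + 2.9 + 7.5 − 1.9 = 8.60
Deviation = 6.40 − 8.60 = -2.20 pp.

-2.20 pp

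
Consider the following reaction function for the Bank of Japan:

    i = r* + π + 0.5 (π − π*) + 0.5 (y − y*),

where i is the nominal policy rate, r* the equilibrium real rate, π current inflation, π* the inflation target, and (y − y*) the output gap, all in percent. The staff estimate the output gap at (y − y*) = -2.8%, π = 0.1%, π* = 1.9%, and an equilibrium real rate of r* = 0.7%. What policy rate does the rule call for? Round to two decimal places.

i = 0.7 + 0.1 + 0.5 × (0.1 − 1.9) + 0.5 × (-2.8)
   = 0.7 + 0.1 − 0.9 − 1.4 = -1.50

-1.50%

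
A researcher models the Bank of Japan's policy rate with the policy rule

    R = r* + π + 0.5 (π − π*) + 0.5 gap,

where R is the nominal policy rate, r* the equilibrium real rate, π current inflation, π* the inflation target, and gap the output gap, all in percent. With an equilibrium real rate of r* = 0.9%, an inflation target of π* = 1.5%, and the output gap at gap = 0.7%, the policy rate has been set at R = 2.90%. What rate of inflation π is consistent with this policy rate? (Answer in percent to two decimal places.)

Collecting π: R = r* + (1 + 0.5) π − 0.5 π* + 0.5 gap
1.5 π = 2.90 − 0.9 + 0.5 × 1.5 − 0.5 × 0.7 = 2.4
π = 2.4 / 1.5 = 1.60

1.60%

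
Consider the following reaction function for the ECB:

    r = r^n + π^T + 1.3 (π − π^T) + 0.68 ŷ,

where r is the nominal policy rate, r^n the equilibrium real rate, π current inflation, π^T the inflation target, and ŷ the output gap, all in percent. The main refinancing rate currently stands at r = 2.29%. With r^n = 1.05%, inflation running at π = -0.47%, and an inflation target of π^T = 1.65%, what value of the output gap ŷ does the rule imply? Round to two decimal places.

0.68 ŷ = 2.29 − 1.05 − 1.65 − 1.3 × ((-0.47) − 1.65) = 2.346
ŷ = 2.346 / 0.68 = 3.45

3.45%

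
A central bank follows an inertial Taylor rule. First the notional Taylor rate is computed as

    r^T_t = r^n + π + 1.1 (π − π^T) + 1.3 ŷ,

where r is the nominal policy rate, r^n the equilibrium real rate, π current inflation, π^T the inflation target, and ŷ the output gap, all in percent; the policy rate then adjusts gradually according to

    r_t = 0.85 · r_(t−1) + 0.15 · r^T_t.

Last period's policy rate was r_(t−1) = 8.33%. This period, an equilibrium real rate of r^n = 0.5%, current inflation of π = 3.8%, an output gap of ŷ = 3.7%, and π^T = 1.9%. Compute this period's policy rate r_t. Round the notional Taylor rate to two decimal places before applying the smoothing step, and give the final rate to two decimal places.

r^T_t = 0.5 + 3.8 + 1.1 × (3.8 − 1.9) + 1.3 × 3.7
   = 0.5 + 3.8 + 2.09 + 4.81 = 11.20
r_t = 0.85 × 8.33 + 0.15 × 11.20 = 7.0805 + 1.68 = 8.76

8.76%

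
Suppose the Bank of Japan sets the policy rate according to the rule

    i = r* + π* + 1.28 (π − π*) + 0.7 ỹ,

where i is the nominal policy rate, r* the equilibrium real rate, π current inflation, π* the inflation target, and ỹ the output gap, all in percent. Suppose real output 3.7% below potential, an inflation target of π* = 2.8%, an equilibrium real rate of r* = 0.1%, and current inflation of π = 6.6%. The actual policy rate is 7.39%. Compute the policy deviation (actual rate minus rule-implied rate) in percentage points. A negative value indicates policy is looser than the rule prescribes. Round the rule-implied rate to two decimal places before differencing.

2.22 pp

Output 3.7% below potential → ỹ = -3.7.
i = 0.1 + 2.8 + 1.28 × (6.6 − 2.8) + 0.7 × (-3.7)
   = 0.1 + 2.8 + 4.864 − 2.59 = 5.17
Deviation = 7.39 − 5.17 = 2.22 pp.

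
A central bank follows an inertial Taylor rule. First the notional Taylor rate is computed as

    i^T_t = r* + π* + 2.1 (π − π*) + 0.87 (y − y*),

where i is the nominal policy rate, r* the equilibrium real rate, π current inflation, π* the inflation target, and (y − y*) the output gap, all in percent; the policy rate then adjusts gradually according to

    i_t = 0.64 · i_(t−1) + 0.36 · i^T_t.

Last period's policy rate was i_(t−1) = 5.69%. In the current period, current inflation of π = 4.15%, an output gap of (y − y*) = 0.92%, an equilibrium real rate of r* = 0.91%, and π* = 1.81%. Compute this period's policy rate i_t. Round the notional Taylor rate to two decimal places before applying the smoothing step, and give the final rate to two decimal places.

i^T_t = 0.91 + 1.81 + 2.1 × (4.15 − 1.81) + 0.87 × 0.92
   = 0.91 + 1.81 + 4.914 + 0.8004 = 8.43
i_t = 0.64 × 5.69 + 0.36 × 8.43 = 3.6416 + 3.0348 = 6.68

6.68%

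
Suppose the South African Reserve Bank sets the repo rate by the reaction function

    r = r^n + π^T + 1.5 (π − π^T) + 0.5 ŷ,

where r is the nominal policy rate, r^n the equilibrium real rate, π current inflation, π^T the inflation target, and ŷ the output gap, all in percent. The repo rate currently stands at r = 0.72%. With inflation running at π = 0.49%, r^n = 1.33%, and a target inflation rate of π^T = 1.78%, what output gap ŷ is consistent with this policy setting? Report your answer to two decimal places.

0.5 ŷ = 0.72 − 1.33 − 1.78 − 1.5 × (0.49 − 1.78) = -0.455
ŷ = -0.455 / 0.5 = -0.91

-0.91%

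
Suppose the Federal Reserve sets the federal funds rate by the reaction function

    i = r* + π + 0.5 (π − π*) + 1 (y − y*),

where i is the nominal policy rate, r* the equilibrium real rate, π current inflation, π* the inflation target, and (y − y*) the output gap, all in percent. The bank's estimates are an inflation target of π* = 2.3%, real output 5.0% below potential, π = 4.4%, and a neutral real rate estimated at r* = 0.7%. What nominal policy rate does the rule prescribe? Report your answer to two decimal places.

1.15%

Output 5.0% below potential → (y − y*) = -5.0.
i = 0.7 + 4.4 + 0.5 × (4.4 − 2.3) + 1 × (-5.0)
   = 0.7 + 4.4 + 1.05 − 5 = 1.15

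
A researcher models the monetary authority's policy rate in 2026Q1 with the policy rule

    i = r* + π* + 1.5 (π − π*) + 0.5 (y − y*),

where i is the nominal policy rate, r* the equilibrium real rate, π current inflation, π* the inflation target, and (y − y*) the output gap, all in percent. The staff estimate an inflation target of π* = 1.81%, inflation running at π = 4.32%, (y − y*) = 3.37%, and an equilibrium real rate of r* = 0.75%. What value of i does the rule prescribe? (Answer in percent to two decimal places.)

8.01%

i = 0.75 + 1.81 + 1.5 × (4.32 − 1.81) + 0.5 × 3.37
   = 0.75 + 1.81 + 3.765 + 1.685 = 8.01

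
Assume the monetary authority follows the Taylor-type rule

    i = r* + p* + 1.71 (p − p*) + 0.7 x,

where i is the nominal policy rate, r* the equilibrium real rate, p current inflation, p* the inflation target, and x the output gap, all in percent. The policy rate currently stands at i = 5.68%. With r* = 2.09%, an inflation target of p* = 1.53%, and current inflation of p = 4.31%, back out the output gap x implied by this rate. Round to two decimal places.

-3.85%

0.7 x = 5.68 − 2.09 − 1.53 − 1.71 × (4.31 − 1.53) = -2.6938
x = -2.6938 / 0.7 = -3.85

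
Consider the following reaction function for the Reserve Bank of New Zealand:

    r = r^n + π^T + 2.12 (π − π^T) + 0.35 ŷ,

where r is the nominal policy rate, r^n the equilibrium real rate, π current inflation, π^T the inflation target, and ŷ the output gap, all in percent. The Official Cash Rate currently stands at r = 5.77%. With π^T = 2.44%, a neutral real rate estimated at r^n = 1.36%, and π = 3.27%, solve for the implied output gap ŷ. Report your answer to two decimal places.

0.60%

0.35 ŷ = 5.77 − 1.36 − 2.44 − 2.12 × (3.27 − 2.44) = 0.2104
ŷ = 0.2104 / 0.35 = 0.60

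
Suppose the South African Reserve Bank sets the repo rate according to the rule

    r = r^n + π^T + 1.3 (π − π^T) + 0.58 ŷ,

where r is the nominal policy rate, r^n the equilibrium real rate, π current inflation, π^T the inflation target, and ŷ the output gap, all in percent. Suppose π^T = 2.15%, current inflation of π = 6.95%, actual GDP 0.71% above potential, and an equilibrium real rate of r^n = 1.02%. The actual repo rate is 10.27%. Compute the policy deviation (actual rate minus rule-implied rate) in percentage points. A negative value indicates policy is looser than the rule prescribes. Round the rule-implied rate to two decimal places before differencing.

0.45 pp

Output 0.71% above potential → ŷ = 0.71.
r = 1.02 + 2.15 + 1.3 × (6.95 − 2.15) + 0.58 × 0.71
   = 1.02 + 2.15 + 6.24 + 0.4118 = 9.82
Deviation = 10.27 − 9.82 = 0.45 pp.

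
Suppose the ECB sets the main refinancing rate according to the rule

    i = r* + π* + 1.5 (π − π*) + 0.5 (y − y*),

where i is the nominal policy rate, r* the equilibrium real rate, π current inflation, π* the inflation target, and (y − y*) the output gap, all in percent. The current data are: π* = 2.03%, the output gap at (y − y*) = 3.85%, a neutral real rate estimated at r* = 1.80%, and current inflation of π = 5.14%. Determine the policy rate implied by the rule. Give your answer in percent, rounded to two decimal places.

i = 1.80 + 2.03 + 1.5 × (5.14 − 2.03) + 0.5 × 3.85
   = 1.80 + 2.03 + 4.665 + 1.925 = 10.42

10.42%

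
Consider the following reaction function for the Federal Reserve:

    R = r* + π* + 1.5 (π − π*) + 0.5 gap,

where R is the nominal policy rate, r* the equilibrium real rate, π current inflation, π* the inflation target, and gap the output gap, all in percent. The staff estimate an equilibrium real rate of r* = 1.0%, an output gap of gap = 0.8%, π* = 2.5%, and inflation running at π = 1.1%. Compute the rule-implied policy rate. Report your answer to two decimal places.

1.80%

R = 1.0 + 2.5 + 1.5 × (1.1 − 2.5) + 0.5 × 0.8
   = 1.0 + 2.5 − 2.1 + 0.4 = 1.80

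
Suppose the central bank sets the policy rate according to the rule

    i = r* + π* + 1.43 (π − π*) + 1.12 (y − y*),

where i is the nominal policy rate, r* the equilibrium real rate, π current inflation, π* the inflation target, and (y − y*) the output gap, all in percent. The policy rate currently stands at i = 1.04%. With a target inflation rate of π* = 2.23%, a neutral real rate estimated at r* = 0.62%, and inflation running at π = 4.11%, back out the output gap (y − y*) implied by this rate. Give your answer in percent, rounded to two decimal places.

1.12 (y − y*) = 1.04 − 0.62 − 2.23 − 1.43 × (4.11 − 2.23) = -4.4984
(y − y*) = -4.4984 / 1.12 = -4.02

-4.02%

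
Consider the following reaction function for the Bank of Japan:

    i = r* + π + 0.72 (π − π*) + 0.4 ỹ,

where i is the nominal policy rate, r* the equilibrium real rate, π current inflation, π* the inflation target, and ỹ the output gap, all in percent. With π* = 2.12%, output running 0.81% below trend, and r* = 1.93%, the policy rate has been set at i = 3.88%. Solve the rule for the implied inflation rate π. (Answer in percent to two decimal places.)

Output 0.81% below potential → ỹ = -0.81.
Collecting π: i = r* + (1 + 0.72) π − 0.72 π* + 0.4 ỹ
1.72 π = 3.88 − 1.93 + 0.72 × 2.12 − 0.4 × (-0.81) = 3.8004
π = 3.8004 / 1.72 = 2.21

2.21%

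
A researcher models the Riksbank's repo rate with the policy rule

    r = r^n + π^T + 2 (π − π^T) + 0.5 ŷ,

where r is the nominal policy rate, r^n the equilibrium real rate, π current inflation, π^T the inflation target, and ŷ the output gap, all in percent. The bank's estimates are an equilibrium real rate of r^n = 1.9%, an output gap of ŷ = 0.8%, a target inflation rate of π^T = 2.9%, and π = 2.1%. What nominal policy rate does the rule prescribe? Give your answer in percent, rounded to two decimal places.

r = 1.9 + 2.9 + 2 × (2.1 − 2.9) + 0.5 × 0.8
   = 1.9 + 2.9 − 1.6 + 0.4 = 3.60

3.60%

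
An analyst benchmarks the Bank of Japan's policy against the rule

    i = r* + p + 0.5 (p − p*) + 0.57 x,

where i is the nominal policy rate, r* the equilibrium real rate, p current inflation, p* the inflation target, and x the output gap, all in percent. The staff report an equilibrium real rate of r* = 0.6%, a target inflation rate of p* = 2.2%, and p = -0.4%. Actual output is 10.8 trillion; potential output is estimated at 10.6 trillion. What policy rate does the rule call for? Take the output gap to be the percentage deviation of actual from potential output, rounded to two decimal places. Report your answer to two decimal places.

-0.02%

Output gap = 100 × (10.8 − 10.6) / 10.6 = 1.89%.
i = 0.60 + (-0.40) + 0.5 × (-0.40 − 2.20) + 0.57 × 1.89
   = 0.60 − 0.4 − 1.3 + 1.0773 = -0.02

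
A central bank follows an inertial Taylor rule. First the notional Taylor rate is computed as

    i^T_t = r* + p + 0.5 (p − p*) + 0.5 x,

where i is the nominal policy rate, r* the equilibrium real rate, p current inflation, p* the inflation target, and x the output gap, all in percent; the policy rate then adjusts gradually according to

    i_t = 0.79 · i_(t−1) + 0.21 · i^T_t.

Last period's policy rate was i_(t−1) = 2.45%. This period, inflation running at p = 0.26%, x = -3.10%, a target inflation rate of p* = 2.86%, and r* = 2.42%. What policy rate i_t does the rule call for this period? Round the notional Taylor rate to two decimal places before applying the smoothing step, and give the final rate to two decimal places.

1.90%

i^T_t = 2.42 + 0.26 + 0.5 × (0.26 − 2.86) + 0.5 × (-3.10)
   = 2.42 + 0.26 − 1.3 − 1.55 = -0.17
i_t = 0.79 × 2.45 + 0.21 × (-0.17) = 1.9355 − 0.0357 = 1.90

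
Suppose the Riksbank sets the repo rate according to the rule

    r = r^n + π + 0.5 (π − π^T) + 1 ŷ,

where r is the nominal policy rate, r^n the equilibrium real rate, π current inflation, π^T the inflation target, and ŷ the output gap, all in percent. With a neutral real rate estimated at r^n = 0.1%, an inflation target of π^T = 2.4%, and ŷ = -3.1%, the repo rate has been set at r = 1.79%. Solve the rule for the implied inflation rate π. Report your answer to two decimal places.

Collecting π: r = r^n + (1 + 0.5) π − 0.5 π^T + 1 ŷ
1.5 π = 1.79 − 0.1 + 0.5 × 2.4 − 1 × (-3.1) = 5.99
π = 5.99 / 1.5 = 3.99

3.99%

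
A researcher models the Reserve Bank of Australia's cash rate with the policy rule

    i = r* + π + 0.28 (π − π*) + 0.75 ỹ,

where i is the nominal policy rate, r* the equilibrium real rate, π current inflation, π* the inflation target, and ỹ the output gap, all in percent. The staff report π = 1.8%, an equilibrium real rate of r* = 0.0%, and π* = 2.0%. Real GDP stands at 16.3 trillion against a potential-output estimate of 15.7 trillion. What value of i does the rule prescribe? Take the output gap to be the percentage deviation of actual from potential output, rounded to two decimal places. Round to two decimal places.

4.61%

Output gap = 100 × (16.3 − 15.7) / 15.7 = 3.82%.
i = 0.00 + 1.80 + 0.28 × (1.80 − 2.00) + 0.75 × 3.82
   = 0.00 + 1.8 − 0.056 + 2.865 = 4.61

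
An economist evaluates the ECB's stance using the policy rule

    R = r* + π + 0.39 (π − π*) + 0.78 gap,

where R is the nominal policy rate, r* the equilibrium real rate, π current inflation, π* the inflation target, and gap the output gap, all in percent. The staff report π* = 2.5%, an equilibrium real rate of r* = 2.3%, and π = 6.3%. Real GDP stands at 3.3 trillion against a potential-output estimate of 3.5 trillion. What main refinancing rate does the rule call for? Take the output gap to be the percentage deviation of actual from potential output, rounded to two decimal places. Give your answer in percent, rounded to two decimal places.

Output gap = 100 × (3.3 − 3.5) / 3.5 = -5.71%.
R = 2.30 + 6.30 + 0.39 × (6.30 − 2.50) + 0.78 × (-5.71)
   = 2.30 + 6.3 + 1.482 − 4.4538 = 5.63

5.63%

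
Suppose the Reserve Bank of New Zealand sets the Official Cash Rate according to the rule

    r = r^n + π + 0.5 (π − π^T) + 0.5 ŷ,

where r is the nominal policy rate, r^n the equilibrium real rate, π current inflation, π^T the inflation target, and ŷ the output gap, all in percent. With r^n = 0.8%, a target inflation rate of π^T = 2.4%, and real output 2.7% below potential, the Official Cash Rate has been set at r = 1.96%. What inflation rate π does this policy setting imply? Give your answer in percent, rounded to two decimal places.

2.47%

Output 2.7% below potential → ŷ = -2.7.
Collecting π: r = r^n + (1 + 0.5) π − 0.5 π^T + 0.5 ŷ
1.5 π = 1.96 − 0.8 + 0.5 × 2.4 − 0.5 × (-2.7) = 3.71
π = 3.71 / 1.5 = 2.47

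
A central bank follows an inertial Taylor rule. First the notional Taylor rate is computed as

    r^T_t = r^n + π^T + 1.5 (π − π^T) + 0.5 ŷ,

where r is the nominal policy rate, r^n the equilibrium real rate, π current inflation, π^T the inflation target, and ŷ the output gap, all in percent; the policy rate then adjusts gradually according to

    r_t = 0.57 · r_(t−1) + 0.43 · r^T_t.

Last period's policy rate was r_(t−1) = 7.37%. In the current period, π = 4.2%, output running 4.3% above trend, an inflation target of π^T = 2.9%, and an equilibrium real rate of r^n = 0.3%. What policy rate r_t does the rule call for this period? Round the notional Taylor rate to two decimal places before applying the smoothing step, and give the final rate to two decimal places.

Output 4.3% above potential → ŷ = 4.3.
r^T_t = 0.3 + 2.9 + 1.5 × (4.2 − 2.9) + 0.5 × 4.3
   = 0.3 + 2.9 + 1.95 + 2.15 = 7.30
r_t = 0.57 × 7.37 + 0.43 × 7.30 = 4.2009 + 3.139 = 7.34

7.34%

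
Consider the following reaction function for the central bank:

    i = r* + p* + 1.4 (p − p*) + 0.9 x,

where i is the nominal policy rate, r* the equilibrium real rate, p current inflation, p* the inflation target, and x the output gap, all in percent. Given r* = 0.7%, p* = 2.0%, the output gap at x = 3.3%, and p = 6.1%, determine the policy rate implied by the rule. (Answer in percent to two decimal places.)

i = 0.7 + 2.0 + 1.4 × (6.1 − 2.0) + 0.9 × 3.3
   = 0.7 + 2 + 5.74 + 2.97 = 11.41

11.41%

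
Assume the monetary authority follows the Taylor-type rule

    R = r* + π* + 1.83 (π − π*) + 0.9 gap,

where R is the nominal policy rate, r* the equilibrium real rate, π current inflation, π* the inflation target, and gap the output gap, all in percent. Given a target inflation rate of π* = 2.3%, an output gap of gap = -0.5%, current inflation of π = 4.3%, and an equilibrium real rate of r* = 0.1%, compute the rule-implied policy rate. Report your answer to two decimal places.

5.61%

R = 0.1 + 2.3 + 1.83 × (4.3 − 2.3) + 0.9 × (-0.5)
   = 0.1 + 2.3 + 3.66 − 0.45 = 5.61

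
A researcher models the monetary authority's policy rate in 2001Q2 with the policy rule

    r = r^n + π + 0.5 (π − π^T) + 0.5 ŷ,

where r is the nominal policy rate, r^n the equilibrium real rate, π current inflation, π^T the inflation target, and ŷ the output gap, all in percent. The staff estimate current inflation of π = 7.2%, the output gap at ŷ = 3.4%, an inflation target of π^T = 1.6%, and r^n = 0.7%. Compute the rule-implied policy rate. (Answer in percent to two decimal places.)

r = 0.7 + 7.2 + 0.5 × (7.2 − 1.6) + 0.5 × 3.4
   = 0.7 + 7.2 + 2.8 + 1.7 = 12.40

12.40%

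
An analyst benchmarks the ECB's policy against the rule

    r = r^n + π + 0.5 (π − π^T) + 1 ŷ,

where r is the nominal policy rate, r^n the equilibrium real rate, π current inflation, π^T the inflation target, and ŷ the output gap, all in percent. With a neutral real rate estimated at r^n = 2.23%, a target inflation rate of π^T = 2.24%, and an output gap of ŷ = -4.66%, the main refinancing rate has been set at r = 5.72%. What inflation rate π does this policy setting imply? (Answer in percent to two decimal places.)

6.18%

Collecting π: r = r^n + (1 + 0.5) π − 0.5 π^T + 1 ŷ
1.5 π = 5.72 − 2.23 + 0.5 × 2.24 − 1 × (-4.66) = 9.27
π = 9.27 / 1.5 = 6.18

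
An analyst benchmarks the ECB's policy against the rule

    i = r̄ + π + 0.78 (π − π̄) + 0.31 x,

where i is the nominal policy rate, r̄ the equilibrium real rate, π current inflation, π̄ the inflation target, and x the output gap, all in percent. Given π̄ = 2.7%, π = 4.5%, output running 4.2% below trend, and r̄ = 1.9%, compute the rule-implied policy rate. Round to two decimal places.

6.50%

Output 4.2% below potential → x = -4.2.
i = 1.9 + 4.5 + 0.78 × (4.5 − 2.7) + 0.31 × (-4.2)
   = 1.9 + 4.5 + 1.404 − 1.302 = 6.50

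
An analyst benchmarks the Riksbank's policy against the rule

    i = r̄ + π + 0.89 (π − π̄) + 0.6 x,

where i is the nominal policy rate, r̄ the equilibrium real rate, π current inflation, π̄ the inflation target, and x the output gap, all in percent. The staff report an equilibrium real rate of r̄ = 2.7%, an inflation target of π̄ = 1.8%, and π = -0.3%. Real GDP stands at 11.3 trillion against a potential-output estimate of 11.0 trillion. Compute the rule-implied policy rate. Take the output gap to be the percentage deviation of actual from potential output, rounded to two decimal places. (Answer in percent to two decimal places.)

2.17%

Output gap = 100 × (11.3 − 11.0) / 11.0 = 2.73%.
i = 2.70 + (-0.30) + 0.89 × (-0.30 − 1.80) + 0.6 × 2.73
   = 2.70 − 0.3 − 1.869 + 1.638 = 2.17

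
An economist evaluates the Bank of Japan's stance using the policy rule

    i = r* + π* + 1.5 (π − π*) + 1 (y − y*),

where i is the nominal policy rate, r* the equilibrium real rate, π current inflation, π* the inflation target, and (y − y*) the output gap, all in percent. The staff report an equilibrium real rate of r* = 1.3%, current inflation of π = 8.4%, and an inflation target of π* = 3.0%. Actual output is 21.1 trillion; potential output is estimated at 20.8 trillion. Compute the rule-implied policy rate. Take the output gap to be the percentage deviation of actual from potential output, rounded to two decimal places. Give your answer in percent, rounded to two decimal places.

Output gap = 100 × (21.1 − 20.8) / 20.8 = 1.44%.
i = 1.30 + 3.00 + 1.5 × (8.40 − 3.00) + 1 × 1.44
   = 1.30 + 3 + 8.1 + 1.44 = 13.84

13.84%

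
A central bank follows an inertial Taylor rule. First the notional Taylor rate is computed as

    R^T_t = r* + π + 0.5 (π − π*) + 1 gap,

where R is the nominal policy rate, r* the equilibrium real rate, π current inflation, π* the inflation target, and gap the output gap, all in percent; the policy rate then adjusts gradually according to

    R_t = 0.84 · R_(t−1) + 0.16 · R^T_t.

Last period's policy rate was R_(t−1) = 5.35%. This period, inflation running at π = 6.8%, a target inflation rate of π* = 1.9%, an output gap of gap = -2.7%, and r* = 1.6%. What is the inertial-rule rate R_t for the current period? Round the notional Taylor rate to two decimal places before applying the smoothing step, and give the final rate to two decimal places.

R^T_t = 1.6 + 6.8 + 0.5 × (6.8 − 1.9) + 1 × (-2.7)
   = 1.6 + 6.8 + 2.45 − 2.7 = 8.15
R_t = 0.84 × 5.35 + 0.16 × 8.15 = 4.494 + 1.304 = 5.80

5.80%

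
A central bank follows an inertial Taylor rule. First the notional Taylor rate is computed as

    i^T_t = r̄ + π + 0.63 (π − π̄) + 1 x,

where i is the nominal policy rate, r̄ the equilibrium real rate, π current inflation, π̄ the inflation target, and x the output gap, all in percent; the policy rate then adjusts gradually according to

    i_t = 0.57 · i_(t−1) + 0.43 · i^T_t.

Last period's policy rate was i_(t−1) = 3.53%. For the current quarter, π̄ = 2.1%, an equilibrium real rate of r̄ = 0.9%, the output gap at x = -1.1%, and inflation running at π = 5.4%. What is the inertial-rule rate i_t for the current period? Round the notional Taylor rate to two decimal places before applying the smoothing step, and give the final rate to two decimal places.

5.14%

i^T_t = 0.9 + 5.4 + 0.63 × (5.4 − 2.1) + 1 × (-1.1)
   = 0.9 + 5.4 + 2.079 − 1.1 = 7.28
i_t = 0.57 × 3.53 + 0.43 × 7.28 = 2.0121 + 3.1304 = 5.14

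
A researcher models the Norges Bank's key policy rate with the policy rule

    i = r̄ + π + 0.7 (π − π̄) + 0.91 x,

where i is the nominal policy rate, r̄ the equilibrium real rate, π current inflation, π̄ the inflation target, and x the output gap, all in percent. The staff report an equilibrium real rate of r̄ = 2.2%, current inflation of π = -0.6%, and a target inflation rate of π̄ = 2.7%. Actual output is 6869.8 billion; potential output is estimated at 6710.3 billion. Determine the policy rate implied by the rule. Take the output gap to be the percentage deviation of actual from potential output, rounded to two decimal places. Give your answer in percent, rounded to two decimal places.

Output gap = 100 × (6869.8 − 6710.3) / 6710.3 = 2.38%.
i = 2.20 + (-0.60) + 0.7 × (-0.60 − 2.70) + 0.91 × 2.38
   = 2.20 − 0.6 − 2.31 + 2.1658 = 1.46

1.46%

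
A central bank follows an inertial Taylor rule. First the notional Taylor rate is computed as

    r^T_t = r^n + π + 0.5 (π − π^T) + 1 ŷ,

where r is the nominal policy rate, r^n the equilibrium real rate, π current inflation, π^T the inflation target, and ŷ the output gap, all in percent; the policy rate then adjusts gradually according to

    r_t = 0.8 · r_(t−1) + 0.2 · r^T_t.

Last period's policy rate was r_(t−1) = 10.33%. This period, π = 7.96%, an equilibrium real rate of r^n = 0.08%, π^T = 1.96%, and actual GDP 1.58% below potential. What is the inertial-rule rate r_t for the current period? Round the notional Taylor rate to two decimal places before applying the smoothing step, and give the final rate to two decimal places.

Output 1.58% below potential → ŷ = -1.58.
r^T_t = 0.08 + 7.96 + 0.5 × (7.96 − 1.96) + 1 × (-1.58)
   = 0.08 + 7.96 + 3 − 1.58 = 9.46
r_t = 0.8 × 10.33 + 0.2 × 9.46 = 8.264 + 1.892 = 10.16

10.16%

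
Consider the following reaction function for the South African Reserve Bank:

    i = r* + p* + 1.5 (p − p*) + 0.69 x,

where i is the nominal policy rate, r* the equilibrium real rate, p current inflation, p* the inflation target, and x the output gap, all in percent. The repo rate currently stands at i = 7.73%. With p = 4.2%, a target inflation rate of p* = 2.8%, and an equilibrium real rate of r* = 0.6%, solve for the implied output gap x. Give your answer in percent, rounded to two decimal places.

3.23%

0.69 x = 7.73 − 0.6 − 2.8 − 1.5 × (4.2 − 2.8) = 2.23
x = 2.23 / 0.69 = 3.23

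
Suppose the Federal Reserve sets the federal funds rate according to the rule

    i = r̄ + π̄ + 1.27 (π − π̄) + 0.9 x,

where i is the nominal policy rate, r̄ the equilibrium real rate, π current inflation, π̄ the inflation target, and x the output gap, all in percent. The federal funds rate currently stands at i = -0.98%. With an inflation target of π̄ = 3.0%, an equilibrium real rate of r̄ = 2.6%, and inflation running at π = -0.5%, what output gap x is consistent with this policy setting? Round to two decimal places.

0.9 x = -0.98 − 2.6 − 3.0 − 1.27 × ((-0.5) − 3.0) = -2.135
x = -2.135 / 0.9 = -2.37

-2.37%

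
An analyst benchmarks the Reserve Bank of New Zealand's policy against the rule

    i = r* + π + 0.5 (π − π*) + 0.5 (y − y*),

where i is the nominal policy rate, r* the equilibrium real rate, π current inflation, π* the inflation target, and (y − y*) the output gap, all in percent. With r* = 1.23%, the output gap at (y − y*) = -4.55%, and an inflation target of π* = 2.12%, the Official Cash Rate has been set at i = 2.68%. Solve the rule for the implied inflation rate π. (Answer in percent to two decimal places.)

Collecting π: i = r* + (1 + 0.5) π − 0.5 π* + 0.5 (y − y*)
1.5 π = 2.68 − 1.23 + 0.5 × 2.12 − 0.5 × (-4.55) = 4.785
π = 4.785 / 1.5 = 3.19

3.19%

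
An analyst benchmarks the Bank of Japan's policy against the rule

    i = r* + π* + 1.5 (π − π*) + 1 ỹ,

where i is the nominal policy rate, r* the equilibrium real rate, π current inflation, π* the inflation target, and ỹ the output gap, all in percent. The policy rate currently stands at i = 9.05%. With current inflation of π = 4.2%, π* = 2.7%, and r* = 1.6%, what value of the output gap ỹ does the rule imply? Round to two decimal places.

2.50%

1 ỹ = 9.05 − 1.6 − 2.7 − 1.5 × (4.2 − 2.7) = 2.5
ỹ = 2.5 / 1 = 2.50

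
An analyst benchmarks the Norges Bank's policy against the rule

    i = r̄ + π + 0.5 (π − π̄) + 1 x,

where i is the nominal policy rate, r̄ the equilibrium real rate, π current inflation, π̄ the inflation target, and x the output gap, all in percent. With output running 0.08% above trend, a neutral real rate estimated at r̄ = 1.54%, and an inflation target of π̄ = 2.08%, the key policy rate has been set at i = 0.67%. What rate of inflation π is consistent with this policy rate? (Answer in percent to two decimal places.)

Output 0.08% above potential → x = 0.08.
Collecting π: i = r̄ + (1 + 0.5) π − 0.5 π̄ + 1 x
1.5 π = 0.67 − 1.54 + 0.5 × 2.08 − 1 × 0.08 = 0.09
π = 0.09 / 1.5 = 0.06

0.06%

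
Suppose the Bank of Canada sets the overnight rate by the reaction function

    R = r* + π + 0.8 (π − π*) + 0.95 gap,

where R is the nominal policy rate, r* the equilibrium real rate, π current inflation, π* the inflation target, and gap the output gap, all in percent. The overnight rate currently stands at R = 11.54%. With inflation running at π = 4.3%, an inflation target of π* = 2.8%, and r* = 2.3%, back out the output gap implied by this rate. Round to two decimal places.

3.94%

0.95 gap = 11.54 − 2.3 − 4.3 − 0.8 × (4.3 − 2.8) = 3.74
gap = 3.74 / 0.95 = 3.94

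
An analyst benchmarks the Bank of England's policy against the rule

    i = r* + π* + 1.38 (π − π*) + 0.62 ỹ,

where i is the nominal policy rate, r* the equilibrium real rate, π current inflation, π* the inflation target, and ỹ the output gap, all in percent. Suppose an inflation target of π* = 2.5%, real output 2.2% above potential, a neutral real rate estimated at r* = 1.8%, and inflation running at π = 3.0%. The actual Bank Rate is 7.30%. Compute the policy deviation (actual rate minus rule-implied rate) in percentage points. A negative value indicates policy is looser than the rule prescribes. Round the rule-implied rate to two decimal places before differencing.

0.95 pp

Output 2.2% above potential → ỹ = 2.2.
i = 1.8 + 2.5 + 1.38 × (3.0 − 2.5) + 0.62 × 2.2
   = 1.8 + 2.5 + 0.69 + 1.364 = 6.35
Deviation = 7.30 − 6.35 = 0.95 pp.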